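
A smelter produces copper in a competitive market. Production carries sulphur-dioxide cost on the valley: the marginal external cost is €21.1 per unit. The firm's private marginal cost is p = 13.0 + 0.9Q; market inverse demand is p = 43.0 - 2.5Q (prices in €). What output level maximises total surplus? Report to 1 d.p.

Social marginal cost = private MC + MEC = 34.1 + 0.9Q.
Set SMC = demand: 34.1 + 0.9Q = 43.0 - 2.5Q → Q* = 2.6176.

Q* = 2.6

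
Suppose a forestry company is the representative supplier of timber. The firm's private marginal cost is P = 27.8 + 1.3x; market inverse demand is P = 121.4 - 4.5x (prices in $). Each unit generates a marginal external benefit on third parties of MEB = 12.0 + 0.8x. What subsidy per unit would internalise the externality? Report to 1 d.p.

subsidy = $28.9 per unit

Social marginal cost = private MC − MEB = 15.8 + 0.5x.
Set SMC = demand: 15.8 + 0.5x = 121.4 - 4.5x → x* = 21.1200.
The Pigouvian subsidy equals MEB at x*: 12.0 + 0.8×21.1200 = 28.8960.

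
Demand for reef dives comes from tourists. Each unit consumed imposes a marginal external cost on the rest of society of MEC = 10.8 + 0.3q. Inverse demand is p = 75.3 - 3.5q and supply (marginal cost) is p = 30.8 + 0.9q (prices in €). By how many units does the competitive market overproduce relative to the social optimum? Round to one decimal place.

2.9 units

Market equilibrium (private): 30.8 + 0.9q = 75.3 - 3.5q → q_m = 10.1136.
Social marginal benefit = demand − MEC = 64.5 - 3.8q.
Set SMB = MC: 64.5 - 3.8q = 30.8 + 0.9q → q* = 7.1702.
Gap = |10.1136 − 7.1702| = 2.9434.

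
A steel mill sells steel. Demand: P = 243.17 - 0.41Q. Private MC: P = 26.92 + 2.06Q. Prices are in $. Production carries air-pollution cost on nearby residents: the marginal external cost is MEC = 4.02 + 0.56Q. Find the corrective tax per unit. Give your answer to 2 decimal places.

Social marginal cost = private MC + MEC = 30.94 + 2.62Q.
Set SMC = demand: 30.94 + 2.62Q = 243.17 - 0.41Q → Q* = 70.0429.
The Pigouvian tax equals MEC at Q*: 4.02 + 0.56×70.0429 = 43.2440.

tax = $43.24 per unit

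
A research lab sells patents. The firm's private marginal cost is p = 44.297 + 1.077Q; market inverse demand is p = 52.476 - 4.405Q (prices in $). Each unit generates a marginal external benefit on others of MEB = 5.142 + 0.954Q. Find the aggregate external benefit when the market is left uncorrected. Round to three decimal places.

Market equilibrium (private): 44.297 + 1.077Q = 52.476 - 4.405Q → Q_m = 1.4920.
Total external benefit = ∫₀^{Q_m} (5.142 + 0.954Q) dQ = 5.142×1.4920 + ½×0.954×1.4920² = 8.7337.

$8.734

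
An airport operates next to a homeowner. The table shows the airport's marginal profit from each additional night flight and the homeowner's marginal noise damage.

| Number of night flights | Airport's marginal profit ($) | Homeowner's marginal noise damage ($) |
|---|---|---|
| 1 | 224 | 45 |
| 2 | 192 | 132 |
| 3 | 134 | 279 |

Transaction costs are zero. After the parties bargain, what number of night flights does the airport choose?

Bargaining reaches the level where marginal profit last exceeds marginal noise damage.
That holds through level 2 (192 ≥ 132) but not at 3 (134 < 279).

2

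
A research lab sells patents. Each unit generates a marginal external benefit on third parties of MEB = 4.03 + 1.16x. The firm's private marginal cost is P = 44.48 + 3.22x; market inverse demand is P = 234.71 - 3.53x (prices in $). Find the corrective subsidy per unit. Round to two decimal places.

Social marginal cost = private MC − MEB = 40.45 + 2.06x.
Set SMC = demand: 40.45 + 2.06x = 234.71 - 3.53x → x* = 34.7513.
The Pigouvian subsidy equals MEB at x*: 4.03 + 1.16×34.7513 = 44.3415.

subsidy = $44.34 per unit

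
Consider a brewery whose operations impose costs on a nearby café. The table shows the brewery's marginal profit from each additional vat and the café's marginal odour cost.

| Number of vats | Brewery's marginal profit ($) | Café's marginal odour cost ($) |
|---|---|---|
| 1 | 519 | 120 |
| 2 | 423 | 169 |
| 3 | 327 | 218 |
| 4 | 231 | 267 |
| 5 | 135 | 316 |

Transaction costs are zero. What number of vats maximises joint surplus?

3

Bargaining reaches the level where marginal profit last exceeds marginal odour cost.
That holds through level 3 (327 ≥ 218) but not at 4 (231 < 267).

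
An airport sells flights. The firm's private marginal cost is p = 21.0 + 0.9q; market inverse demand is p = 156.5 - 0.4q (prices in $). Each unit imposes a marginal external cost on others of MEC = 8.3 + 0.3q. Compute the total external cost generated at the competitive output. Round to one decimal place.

$2494.7

Market equilibrium (private): 21.0 + 0.9q = 156.5 - 0.4q → q_m = 104.2308.
Total external cost = ∫₀^{q_m} (8.3 + 0.3q) dq = 8.3×104.2308 + ½×0.3×104.2308² = 2494.7246.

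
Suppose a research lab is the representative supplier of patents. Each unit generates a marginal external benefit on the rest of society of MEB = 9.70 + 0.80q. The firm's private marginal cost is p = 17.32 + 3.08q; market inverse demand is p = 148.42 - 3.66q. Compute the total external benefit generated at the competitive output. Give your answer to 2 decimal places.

Market equilibrium (private): 17.32 + 3.08q = 148.42 - 3.66q → q_m = 19.4510.
Total external benefit = ∫₀^{q_m} (9.70 + 0.80q) dq = 9.70×19.4510 + ½×0.80×19.4510² = 340.0113.

340.01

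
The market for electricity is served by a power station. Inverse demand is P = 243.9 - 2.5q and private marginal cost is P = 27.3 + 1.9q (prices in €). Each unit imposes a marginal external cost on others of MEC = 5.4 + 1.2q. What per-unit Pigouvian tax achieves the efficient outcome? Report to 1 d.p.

tax = €50.7 per unit

Social marginal cost = private MC + MEC = 32.7 + 3.1q.
Set SMC = demand: 32.7 + 3.1q = 243.9 - 2.5q → q* = 37.7143.
The Pigouvian tax equals MEC at q*: 5.4 + 1.2×37.7143 = 50.6572.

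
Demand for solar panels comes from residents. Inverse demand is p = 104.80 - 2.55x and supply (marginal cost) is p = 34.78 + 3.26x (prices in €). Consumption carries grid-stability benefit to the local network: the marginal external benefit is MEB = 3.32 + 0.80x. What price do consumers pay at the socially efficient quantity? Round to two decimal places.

Social marginal benefit = demand + MEB = 108.12 - 1.75x.
Set SMB = MC: 108.12 - 1.75x = 34.78 + 3.26x → x* = 14.6387.
Consumer price on the demand curve at x*: 104.80 − 2.55×14.6387 = 67.4713.

P = €67.47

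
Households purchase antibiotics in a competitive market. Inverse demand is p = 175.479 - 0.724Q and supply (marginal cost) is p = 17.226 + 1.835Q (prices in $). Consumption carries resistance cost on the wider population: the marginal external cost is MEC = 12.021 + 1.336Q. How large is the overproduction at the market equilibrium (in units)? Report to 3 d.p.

24.298 units

Market equilibrium (private): 17.226 + 1.835Q = 175.479 - 0.724Q → Q_m = 61.8417.
Social marginal benefit = demand − MEC = 163.458 - 2.060Q.
Set SMB = MC: 163.458 - 2.060Q = 17.226 + 1.835Q → Q* = 37.5435.
Gap = |61.8417 − 37.5435| = 24.2982.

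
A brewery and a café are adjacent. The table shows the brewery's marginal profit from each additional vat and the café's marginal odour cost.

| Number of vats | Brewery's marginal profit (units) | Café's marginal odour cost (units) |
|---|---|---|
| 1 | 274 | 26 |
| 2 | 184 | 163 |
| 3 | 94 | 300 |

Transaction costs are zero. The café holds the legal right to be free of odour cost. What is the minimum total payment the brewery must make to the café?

189

Efficient level: marginal profit ≥ marginal odour cost through level 2, so k* = 2.
With the café holding the right, the brewery must at least compensate total damage at k*: 26 + 163 = 189.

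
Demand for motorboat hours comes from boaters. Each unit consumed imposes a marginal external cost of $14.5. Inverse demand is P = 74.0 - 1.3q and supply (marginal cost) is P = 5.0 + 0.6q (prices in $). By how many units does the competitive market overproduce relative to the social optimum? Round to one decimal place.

Market equilibrium (private): 5.0 + 0.6q = 74.0 - 1.3q → q_m = 36.3158.
Social marginal benefit = demand − MEC = 59.5 - 1.3q.
Set SMB = MC: 59.5 - 1.3q = 5.0 + 0.6q → q* = 28.6842.
Gap = |36.3158 − 28.6842| = 7.6316.

7.6 units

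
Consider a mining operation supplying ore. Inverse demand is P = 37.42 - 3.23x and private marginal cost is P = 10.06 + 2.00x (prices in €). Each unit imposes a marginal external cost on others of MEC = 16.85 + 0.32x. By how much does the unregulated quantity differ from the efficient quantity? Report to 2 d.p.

3.34 units

Market equilibrium (private): 10.06 + 2.00x = 37.42 - 3.23x → x_m = 5.2314.
Social marginal cost = private MC + MEC = 26.91 + 2.32x.
Set SMC = demand: 26.91 + 2.32x = 37.42 - 3.23x → x* = 1.8937.
Gap = |5.2314 − 1.8937| = 3.3377.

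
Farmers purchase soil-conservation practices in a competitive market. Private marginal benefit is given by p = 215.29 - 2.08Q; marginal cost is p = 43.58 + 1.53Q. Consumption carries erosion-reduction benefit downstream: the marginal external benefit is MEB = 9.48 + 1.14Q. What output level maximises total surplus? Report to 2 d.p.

Q* = 73.36

Social marginal benefit = demand + MEB = 224.77 - 0.94Q.
Set SMB = MC: 224.77 - 0.94Q = 43.58 + 1.53Q → Q* = 73.3563.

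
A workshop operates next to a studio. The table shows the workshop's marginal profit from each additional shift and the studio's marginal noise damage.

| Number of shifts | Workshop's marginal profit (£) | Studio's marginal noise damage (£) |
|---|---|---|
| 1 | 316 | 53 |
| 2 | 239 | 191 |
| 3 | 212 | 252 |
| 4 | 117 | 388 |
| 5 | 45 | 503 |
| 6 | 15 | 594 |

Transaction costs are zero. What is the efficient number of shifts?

2

Bargaining reaches the level where marginal profit last exceeds marginal noise damage.
That holds through level 2 (239 ≥ 191) but not at 3 (212 < 252).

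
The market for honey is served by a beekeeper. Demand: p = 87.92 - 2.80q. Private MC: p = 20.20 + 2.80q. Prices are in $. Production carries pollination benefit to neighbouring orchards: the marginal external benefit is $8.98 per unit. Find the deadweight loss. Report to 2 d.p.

DWL = $7.20

Market equilibrium (private): 20.20 + 2.80q = 87.92 - 2.80q → q_m = 12.0929.
Social marginal cost = private MC − MEB = 11.22 + 2.80q.
Set SMC = demand: 11.22 + 2.80q = 87.92 - 2.80q → q* = 13.6964.
Between q* and q_m the wedge demand − SMC runs linearly from 0 to MEB(q_m), so the loss is a triangle.
DWL = ½ × 1.6035 × 8.9800 = 7.1997.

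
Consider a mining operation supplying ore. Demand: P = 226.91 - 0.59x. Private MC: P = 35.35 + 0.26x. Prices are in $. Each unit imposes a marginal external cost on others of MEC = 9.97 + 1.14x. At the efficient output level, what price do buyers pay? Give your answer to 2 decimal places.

P = $173.07

Social marginal cost = private MC + MEC = 45.32 + 1.40x.
Set SMC = demand: 45.32 + 1.40x = 226.91 - 0.59x → x* = 91.2513.
Consumer price on the demand curve at x*: 226.91 − 0.59×91.2513 = 173.0717.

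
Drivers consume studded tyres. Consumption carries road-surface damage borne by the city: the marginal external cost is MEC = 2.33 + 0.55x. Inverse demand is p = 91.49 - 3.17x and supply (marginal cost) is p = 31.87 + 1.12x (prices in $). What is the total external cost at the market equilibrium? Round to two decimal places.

Market equilibrium (private): 31.87 + 1.12x = 91.49 - 3.17x → x_m = 13.8974.
Total external cost = ∫₀^{x_m} (2.33 + 0.55x) dx = 2.33×13.8974 + ½×0.55×13.8974² = 85.4938.

$85.49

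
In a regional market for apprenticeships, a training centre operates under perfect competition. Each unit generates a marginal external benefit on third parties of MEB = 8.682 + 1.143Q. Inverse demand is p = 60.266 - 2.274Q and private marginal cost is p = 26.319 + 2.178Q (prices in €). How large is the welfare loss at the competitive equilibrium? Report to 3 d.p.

DWL = €45.735

Market equilibrium (private): 26.319 + 2.178Q = 60.266 - 2.274Q → Q_m = 7.6251.
Social marginal cost = private MC − MEB = 17.637 + 1.035Q.
Set SMC = demand: 17.637 + 1.035Q = 60.266 - 2.274Q → Q* = 12.8827.
Between Q* and Q_m the wedge demand − SMC runs linearly from 0 to MEB(Q_m), so the loss is a triangle.
DWL = ½ × 5.2576 × 17.3975 = 45.7345.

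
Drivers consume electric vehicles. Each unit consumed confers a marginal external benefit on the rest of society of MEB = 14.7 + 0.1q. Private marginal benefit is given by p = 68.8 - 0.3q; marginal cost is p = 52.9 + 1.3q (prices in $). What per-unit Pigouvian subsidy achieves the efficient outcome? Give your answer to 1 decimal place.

Social marginal benefit = demand + MEB = 83.5 - 0.2q.
Set SMB = MC: 83.5 - 0.2q = 52.9 + 1.3q → q* = 20.4000.
The Pigouvian subsidy equals MEB at q*: 14.7 + 0.1×20.4000 = 16.7400.

subsidy = $16.7 per unit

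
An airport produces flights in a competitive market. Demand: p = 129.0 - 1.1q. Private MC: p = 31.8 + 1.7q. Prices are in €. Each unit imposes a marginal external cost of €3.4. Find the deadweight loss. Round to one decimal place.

Market equilibrium (private): 31.8 + 1.7q = 129.0 - 1.1q → q_m = 34.7143.
Social marginal cost = private MC + MEC = 35.2 + 1.7q.
Set SMC = demand: 35.2 + 1.7q = 129.0 - 1.1q → q* = 33.5000.
Between q* and q_m the wedge SMC − demand runs linearly from 0 to MEC(q_m), so the loss is a triangle.
DWL = ½ × 1.2143 × 3.4000 = 2.0643.

DWL = €2.1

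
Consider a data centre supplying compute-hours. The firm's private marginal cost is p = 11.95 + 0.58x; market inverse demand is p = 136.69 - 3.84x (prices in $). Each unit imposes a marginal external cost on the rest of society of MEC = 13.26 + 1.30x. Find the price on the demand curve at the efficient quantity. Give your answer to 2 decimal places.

Social marginal cost = private MC + MEC = 25.21 + 1.88x.
Set SMC = demand: 25.21 + 1.88x = 136.69 - 3.84x → x* = 19.4895.
Consumer price on the demand curve at x*: 136.69 − 3.84×19.4895 = 61.8503.

P = $61.85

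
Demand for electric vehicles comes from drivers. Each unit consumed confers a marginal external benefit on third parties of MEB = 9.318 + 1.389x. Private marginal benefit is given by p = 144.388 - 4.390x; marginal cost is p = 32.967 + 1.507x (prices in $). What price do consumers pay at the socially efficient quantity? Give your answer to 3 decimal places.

P = $26.809

Social marginal benefit = demand + MEB = 153.706 - 3.001x.
Set SMB = MC: 153.706 - 3.001x = 32.967 + 1.507x → x* = 26.7833.
Consumer price on the demand curve at x*: 144.388 − 4.390×26.7833 = 26.8093.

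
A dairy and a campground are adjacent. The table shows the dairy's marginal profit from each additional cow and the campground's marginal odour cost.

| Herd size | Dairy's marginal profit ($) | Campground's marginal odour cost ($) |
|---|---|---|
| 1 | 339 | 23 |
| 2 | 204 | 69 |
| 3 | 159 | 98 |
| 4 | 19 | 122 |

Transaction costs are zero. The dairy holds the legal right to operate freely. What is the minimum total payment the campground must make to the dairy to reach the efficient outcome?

$19

Left alone the dairy would choose level 4 (marginal profit stays positive).
Efficient level: k* = 3 (marginal profit ≥ marginal odour cost through 3).
The campground must at least cover the dairy's forgone profit from cutting 4→3: 19 = 19.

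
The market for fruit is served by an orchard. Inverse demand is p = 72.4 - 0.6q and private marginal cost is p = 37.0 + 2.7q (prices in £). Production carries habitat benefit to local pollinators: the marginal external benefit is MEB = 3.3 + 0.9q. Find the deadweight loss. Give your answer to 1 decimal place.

DWL = £35.0

Market equilibrium (private): 37.0 + 2.7q = 72.4 - 0.6q → q_m = 10.7273.
Social marginal cost = private MC − MEB = 33.7 + 1.8q.
Set SMC = demand: 33.7 + 1.8q = 72.4 - 0.6q → q* = 16.1250.
The loss is the area between SMC and demand from q* to q_m; with linear curves that's a triangle of height MEB(q_m).
DWL = ½ × 5.3977 × 12.9545 = 34.9623.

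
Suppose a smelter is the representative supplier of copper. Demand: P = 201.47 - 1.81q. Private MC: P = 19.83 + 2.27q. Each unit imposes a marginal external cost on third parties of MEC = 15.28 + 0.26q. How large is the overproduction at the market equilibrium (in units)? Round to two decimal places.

Market equilibrium (private): 19.83 + 2.27q = 201.47 - 1.81q → q_m = 44.5196.
Social marginal cost = private MC + MEC = 35.11 + 2.53q.
Set SMC = demand: 35.11 + 2.53q = 201.47 - 1.81q → q* = 38.3318.
Gap = |44.5196 − 38.3318| = 6.1878.

6.19 units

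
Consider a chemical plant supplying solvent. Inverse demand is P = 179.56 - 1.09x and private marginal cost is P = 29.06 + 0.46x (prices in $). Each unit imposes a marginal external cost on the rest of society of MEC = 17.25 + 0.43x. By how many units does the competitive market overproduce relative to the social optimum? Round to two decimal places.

Market equilibrium (private): 29.06 + 0.46x = 179.56 - 1.09x → x_m = 97.0968.
Social marginal cost = private MC + MEC = 46.31 + 0.89x.
Set SMC = demand: 46.31 + 0.89x = 179.56 - 1.09x → x* = 67.2980.
Gap = |97.0968 − 67.2980| = 29.7988.

29.80 units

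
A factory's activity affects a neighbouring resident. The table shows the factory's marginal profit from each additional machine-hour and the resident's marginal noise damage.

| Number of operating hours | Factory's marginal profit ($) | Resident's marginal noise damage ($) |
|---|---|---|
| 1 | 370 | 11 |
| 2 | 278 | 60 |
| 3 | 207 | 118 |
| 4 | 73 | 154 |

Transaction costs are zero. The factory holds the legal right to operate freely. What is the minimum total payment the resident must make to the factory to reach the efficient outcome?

$73

Left alone the factory would choose level 4 (marginal profit stays positive).
Efficient level: k* = 3 (marginal profit ≥ marginal noise damage through 3).
The resident must at least cover the factory's forgone profit from cutting 4→3: 73 = 73.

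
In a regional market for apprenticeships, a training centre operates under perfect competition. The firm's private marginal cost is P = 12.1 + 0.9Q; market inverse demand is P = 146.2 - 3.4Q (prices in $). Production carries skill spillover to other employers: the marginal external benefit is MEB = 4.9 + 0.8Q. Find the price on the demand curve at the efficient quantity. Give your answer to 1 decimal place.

P = $11.2

Social marginal cost = private MC − MEB = 7.2 + 0.1Q.
Set SMC = demand: 7.2 + 0.1Q = 146.2 - 3.4Q → Q* = 39.7143.
Consumer price on the demand curve at Q*: 146.2 − 3.4×39.7143 = 11.1714.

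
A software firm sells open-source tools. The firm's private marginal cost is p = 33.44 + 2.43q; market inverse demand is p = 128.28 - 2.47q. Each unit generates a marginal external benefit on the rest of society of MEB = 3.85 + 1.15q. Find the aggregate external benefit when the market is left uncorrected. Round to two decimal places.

289.92

Market equilibrium (private): 33.44 + 2.43q = 128.28 - 2.47q → q_m = 19.3551.
Total external benefit = ∫₀^{q_m} (3.85 + 1.15q) dq = 3.85×19.3551 + ½×1.15×19.3551² = 289.9236.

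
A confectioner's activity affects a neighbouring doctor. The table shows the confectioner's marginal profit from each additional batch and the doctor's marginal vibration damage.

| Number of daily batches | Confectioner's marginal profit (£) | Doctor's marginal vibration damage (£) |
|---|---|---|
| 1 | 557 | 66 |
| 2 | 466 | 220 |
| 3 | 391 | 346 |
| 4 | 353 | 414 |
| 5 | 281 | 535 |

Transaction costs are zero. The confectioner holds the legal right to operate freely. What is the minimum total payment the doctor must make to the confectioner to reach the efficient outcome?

Left alone the confectioner would choose level 5 (marginal profit stays positive).
Efficient level: k* = 3 (marginal profit ≥ marginal vibration damage through 3).
The doctor must at least cover the confectioner's forgone profit from cutting 5→3: 353 + 281 = 634.

£634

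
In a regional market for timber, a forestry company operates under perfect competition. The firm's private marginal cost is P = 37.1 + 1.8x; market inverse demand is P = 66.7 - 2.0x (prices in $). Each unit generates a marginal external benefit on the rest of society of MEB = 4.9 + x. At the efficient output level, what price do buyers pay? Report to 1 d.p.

Social marginal cost = private MC − MEB = 32.2 + 0.8x.
Set SMC = demand: 32.2 + 0.8x = 66.7 - 2.0x → x* = 12.3214.
Consumer price on the demand curve at x*: 66.7 − 2.0×12.3214 = 42.0572.

P = $42.1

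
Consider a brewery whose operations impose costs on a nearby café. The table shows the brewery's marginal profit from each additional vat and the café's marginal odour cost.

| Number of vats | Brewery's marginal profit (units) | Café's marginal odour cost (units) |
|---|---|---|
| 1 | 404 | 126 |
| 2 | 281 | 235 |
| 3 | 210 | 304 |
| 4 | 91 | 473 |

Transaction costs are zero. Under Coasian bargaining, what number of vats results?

2

Bargaining reaches the level where marginal profit last exceeds marginal odour cost.
That holds through level 2 (281 ≥ 235) but not at 3 (210 < 304).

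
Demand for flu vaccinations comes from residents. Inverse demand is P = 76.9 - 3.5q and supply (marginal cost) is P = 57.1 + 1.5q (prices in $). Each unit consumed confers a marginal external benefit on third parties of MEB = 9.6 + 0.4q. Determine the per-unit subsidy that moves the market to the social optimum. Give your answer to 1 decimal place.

Social marginal benefit = demand + MEB = 86.5 - 3.1q.
Set SMB = MC: 86.5 - 3.1q = 57.1 + 1.5q → q* = 6.3913.
The Pigouvian subsidy equals MEB at q*: 9.6 + 0.4×6.3913 = 12.1565.

subsidy = $12.2 per unit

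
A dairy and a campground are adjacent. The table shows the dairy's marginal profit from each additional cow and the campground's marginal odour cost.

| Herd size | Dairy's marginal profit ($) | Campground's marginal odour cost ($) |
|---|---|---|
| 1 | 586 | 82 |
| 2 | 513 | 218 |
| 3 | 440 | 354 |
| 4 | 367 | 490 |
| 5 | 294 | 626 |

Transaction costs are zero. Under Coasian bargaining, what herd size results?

3

Bargaining reaches the level where marginal profit last exceeds marginal odour cost.
That holds through level 3 (440 ≥ 354) but not at 4 (367 < 490).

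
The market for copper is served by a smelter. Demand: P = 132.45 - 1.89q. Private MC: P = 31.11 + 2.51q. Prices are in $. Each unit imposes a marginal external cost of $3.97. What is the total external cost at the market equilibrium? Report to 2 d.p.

Market equilibrium (private): 31.11 + 2.51q = 132.45 - 1.89q → q_m = 23.0318.
Total external cost = MEC × q_m = 3.97 × 23.0318 = 91.4362.

$91.44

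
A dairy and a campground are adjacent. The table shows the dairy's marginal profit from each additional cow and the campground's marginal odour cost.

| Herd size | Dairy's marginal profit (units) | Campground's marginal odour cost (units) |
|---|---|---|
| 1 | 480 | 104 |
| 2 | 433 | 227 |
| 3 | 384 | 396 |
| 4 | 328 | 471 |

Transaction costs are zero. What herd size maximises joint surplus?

Bargaining reaches the level where marginal profit last exceeds marginal odour cost.
That holds through level 2 (433 ≥ 227) but not at 3 (384 < 396).

2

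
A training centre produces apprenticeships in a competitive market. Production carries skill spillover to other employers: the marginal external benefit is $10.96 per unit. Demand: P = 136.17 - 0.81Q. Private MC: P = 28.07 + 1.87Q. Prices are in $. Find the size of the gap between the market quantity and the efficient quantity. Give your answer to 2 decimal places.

4.09 units

Market equilibrium (private): 28.07 + 1.87Q = 136.17 - 0.81Q → Q_m = 40.3358.
Social marginal cost = private MC − MEB = 17.11 + 1.87Q.
Set SMC = demand: 17.11 + 1.87Q = 136.17 - 0.81Q → Q* = 44.4254.
Gap = |40.3358 − 44.4254| = 4.0896.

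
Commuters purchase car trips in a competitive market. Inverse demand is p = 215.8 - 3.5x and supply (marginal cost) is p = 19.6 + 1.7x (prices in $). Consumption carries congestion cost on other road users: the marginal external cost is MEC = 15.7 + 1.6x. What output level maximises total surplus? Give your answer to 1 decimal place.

Social marginal benefit = demand − MEC = 200.1 - 5.1x.
Set SMB = MC: 200.1 - 5.1x = 19.6 + 1.7x → x* = 26.5441.

x* = 26.5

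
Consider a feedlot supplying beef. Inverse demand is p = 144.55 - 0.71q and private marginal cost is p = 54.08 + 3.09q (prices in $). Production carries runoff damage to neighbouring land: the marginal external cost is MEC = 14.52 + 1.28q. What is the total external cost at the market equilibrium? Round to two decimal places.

Market equilibrium (private): 54.08 + 3.09q = 144.55 - 0.71q → q_m = 23.8079.
Total external cost = ∫₀^{q_m} (14.52 + 1.28q) dq = 14.52×23.8079 + ½×1.28×23.8079² = 708.4530.

$708.45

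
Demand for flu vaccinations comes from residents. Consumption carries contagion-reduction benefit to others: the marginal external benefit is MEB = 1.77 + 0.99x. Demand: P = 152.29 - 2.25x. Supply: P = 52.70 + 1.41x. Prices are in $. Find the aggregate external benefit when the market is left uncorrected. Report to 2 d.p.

$414.66

Market equilibrium (private): 52.70 + 1.41x = 152.29 - 2.25x → x_m = 27.2104.
Total external benefit = ∫₀^{x_m} (1.77 + 0.99x) dx = 1.77×27.2104 + ½×0.99×27.2104² = 414.6633.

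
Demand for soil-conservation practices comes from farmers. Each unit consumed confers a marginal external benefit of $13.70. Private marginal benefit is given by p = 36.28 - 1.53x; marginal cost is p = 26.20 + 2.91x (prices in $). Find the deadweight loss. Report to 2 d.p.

Market equilibrium (private): 26.20 + 2.91x = 36.28 - 1.53x → x_m = 2.2703.
Social marginal benefit = demand + MEB = 49.98 - 1.53x.
Set SMB = MC: 49.98 - 1.53x = 26.20 + 2.91x → x* = 5.3559.
The welfare-loss triangle has base |x_m − x*| and height MEB(x_m) (the vertical gap between SMB and MC is zero at x* and MEB at x_m).
DWL = ½ × 3.0856 × 13.7000 = 21.1364.

DWL = $21.14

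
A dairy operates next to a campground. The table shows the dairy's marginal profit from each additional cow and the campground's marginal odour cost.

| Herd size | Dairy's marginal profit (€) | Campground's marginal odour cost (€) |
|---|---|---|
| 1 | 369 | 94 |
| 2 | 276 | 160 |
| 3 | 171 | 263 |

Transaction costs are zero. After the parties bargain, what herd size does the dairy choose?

2

Bargaining reaches the level where marginal profit last exceeds marginal odour cost.
That holds through level 2 (276 ≥ 160) but not at 3 (171 < 263).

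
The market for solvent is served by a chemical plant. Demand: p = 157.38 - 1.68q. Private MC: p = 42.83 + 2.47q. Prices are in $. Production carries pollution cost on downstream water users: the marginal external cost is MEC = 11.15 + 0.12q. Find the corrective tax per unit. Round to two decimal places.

tax = $14.06 per unit

Social marginal cost = private MC + MEC = 53.98 + 2.59q.
Set SMC = demand: 53.98 + 2.59q = 157.38 - 1.68q → q* = 24.2155.
The Pigouvian tax equals MEC at q*: 11.15 + 0.12×24.2155 = 14.0559.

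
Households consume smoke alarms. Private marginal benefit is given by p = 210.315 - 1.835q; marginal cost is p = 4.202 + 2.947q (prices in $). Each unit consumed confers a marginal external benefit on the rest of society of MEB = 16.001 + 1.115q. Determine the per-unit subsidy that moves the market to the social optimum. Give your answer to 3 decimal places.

Social marginal benefit = demand + MEB = 226.316 - 0.720q.
Set SMB = MC: 226.316 - 0.720q = 4.202 + 2.947q → q* = 60.5710.
The Pigouvian subsidy equals MEB at q*: 16.001 + 1.115×60.5710 = 83.5377.

subsidy = $83.538 per unit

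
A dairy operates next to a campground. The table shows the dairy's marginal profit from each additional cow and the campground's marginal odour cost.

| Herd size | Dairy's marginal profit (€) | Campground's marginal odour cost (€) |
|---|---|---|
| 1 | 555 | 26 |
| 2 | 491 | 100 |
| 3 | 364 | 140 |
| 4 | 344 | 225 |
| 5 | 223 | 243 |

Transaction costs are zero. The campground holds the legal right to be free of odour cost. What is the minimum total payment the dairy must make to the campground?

Efficient level: marginal profit ≥ marginal odour cost through level 4, so k* = 4.
With the campground holding the right, the dairy must at least compensate total damage at k*: 26 + 100 + 140 + 225 = 491.

€491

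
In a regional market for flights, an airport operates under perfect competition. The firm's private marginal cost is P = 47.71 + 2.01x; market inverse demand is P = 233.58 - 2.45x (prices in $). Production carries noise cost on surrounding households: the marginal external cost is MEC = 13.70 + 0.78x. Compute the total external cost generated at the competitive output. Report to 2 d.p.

Market equilibrium (private): 47.71 + 2.01x = 233.58 - 2.45x → x_m = 41.6749.
Total external cost = ∫₀^{x_m} (13.70 + 0.78x) dx = 13.70×41.6749 + ½×0.78×41.6749² = 1248.2971.

$1248.30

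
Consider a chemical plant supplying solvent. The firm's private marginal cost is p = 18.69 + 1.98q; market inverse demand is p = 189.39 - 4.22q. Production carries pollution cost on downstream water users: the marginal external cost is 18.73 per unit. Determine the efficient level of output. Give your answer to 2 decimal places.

q* = 24.51

Social marginal cost = private MC + MEC = 37.42 + 1.98q.
Set SMC = demand: 37.42 + 1.98q = 189.39 - 4.22q → q* = 24.5113.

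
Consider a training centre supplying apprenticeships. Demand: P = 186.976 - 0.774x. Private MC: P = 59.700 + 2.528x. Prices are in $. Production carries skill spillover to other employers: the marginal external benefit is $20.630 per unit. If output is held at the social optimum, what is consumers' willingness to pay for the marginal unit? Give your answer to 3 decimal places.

Social marginal cost = private MC − MEB = 39.070 + 2.528x.
Set SMC = demand: 39.070 + 2.528x = 186.976 - 0.774x → x* = 44.7929.
Consumer price on the demand curve at x*: 186.976 − 0.774×44.7929 = 152.3063.

P = $152.306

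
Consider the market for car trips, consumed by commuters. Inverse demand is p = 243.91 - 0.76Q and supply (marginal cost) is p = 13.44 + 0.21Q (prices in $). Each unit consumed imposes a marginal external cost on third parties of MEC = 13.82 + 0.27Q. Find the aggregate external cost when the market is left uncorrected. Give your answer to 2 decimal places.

$10904.73

Market equilibrium (private): 13.44 + 0.21Q = 243.91 - 0.76Q → Q_m = 237.5979.
Total external cost = ∫₀^{Q_m} (13.82 + 0.27Q) dQ = 13.82×237.5979 + ½×0.27×237.5979² = 10904.7259.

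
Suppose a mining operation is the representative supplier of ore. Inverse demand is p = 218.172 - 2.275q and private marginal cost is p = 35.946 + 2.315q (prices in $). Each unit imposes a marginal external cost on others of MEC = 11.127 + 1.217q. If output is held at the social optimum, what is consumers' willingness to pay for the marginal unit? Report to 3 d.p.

Social marginal cost = private MC + MEC = 47.073 + 3.532q.
Set SMC = demand: 47.073 + 3.532q = 218.172 - 2.275q → q* = 29.4643.
Consumer price on the demand curve at q*: 218.172 − 2.275×29.4643 = 151.1407.

P = $151.141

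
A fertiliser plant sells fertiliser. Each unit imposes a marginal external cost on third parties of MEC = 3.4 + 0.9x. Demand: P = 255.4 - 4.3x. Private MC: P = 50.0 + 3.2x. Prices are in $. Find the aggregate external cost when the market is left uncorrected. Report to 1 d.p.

$430.6

Market equilibrium (private): 50.0 + 3.2x = 255.4 - 4.3x → x_m = 27.3867.
Total external cost = ∫₀^{x_m} (3.4 + 0.9x) dx = 3.4×27.3867 + ½×0.9×27.3867² = 430.6289.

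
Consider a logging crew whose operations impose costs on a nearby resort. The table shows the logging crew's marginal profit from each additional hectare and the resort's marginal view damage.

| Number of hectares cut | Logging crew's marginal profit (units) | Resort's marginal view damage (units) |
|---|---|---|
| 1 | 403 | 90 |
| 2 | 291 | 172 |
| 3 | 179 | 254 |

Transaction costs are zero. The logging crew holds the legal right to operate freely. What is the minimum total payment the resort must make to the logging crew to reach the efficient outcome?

Left alone the logging crew would choose level 3 (marginal profit stays positive).
Efficient level: k* = 2 (marginal profit ≥ marginal view damage through 2).
The resort must at least cover the logging crew's forgone profit from cutting 3→2: 179 = 179.

179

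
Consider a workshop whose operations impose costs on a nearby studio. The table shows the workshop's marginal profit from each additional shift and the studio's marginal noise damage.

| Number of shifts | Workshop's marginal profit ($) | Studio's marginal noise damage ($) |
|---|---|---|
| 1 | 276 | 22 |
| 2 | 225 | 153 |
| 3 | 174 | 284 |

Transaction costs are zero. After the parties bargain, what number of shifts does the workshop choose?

2

Bargaining reaches the level where marginal profit last exceeds marginal noise damage.
That holds through level 2 (225 ≥ 153) but not at 3 (174 < 284).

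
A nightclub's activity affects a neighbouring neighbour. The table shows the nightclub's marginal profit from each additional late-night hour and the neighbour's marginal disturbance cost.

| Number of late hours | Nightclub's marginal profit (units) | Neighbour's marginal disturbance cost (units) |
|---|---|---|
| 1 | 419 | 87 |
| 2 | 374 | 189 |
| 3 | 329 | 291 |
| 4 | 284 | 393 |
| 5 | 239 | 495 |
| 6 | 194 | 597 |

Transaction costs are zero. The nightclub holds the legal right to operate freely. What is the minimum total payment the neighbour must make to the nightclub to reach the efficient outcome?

717

Left alone the nightclub would choose level 6 (marginal profit stays positive).
Efficient level: k* = 3 (marginal profit ≥ marginal disturbance cost through 3).
The neighbour must at least cover the nightclub's forgone profit from cutting 6→3: 284 + 239 + 194 = 717.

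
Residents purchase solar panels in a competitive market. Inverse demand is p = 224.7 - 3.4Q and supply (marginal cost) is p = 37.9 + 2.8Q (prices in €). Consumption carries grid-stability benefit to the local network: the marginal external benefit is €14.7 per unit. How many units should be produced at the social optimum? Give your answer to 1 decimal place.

Q* = 32.5

Social marginal benefit = demand + MEB = 239.4 - 3.4Q.
Set SMB = MC: 239.4 - 3.4Q = 37.9 + 2.8Q → Q* = 32.5000.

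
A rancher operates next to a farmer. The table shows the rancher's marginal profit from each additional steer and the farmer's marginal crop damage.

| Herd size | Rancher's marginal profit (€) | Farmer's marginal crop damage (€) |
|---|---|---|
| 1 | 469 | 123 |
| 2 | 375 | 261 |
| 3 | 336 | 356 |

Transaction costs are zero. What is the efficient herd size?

2

Bargaining reaches the level where marginal profit last exceeds marginal crop damage.
That holds through level 2 (375 ≥ 261) but not at 3 (336 < 356).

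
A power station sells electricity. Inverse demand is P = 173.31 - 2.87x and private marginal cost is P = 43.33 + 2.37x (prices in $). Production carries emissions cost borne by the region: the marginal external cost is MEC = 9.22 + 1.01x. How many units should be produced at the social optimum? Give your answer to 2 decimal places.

x* = 19.32

Social marginal cost = private MC + MEC = 52.55 + 3.38x.
Set SMC = demand: 52.55 + 3.38x = 173.31 - 2.87x → x* = 19.3216.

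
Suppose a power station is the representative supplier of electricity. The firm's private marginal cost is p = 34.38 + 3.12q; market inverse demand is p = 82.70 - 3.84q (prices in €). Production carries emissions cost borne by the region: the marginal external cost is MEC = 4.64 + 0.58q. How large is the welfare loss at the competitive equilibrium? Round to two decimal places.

DWL = €4.98

Market equilibrium (private): 34.38 + 3.12q = 82.70 - 3.84q → q_m = 6.9425.
Social marginal cost = private MC + MEC = 39.02 + 3.70q.
Set SMC = demand: 39.02 + 3.70q = 82.70 - 3.84q → q* = 5.7931.
Height of the DWL triangle at q_m is SMC(q_m) − demand(q_m) = MEC(q_m) = 8.6667.
DWL = ½ × 1.1494 × 8.6667 = 4.9808.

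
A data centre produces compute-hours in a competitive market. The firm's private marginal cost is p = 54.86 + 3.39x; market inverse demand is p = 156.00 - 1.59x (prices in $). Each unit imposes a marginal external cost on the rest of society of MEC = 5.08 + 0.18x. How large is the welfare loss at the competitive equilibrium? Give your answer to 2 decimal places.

DWL = $7.39

Market equilibrium (private): 54.86 + 3.39x = 156.00 - 1.59x → x_m = 20.3092.
Social marginal cost = private MC + MEC = 59.94 + 3.57x.
Set SMC = demand: 59.94 + 3.57x = 156.00 - 1.59x → x* = 18.6163.
Between x* and x_m the wedge SMC − demand runs linearly from 0 to MEC(x_m), so the loss is a triangle.
DWL = ½ × 1.6929 × 8.7357 = 7.3943.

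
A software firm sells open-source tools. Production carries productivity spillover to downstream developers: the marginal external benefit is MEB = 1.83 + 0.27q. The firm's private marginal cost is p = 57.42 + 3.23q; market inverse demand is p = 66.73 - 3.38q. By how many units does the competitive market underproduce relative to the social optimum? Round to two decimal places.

0.35 units

Market equilibrium (private): 57.42 + 3.23q = 66.73 - 3.38q → q_m = 1.4085.
Social marginal cost = private MC − MEB = 55.59 + 2.96q.
Set SMC = demand: 55.59 + 2.96q = 66.73 - 3.38q → q* = 1.7571.
Gap = |1.4085 − 1.7571| = 0.3486.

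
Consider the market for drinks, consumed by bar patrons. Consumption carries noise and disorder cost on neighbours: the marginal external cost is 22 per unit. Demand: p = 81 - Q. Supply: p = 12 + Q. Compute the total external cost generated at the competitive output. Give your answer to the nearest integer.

Market equilibrium (private): 12 + Q = 81 - Q → Q_m = 34.5000.
Total external cost = MEC × Q_m = 22 × 34.5000 = 759.0000.

759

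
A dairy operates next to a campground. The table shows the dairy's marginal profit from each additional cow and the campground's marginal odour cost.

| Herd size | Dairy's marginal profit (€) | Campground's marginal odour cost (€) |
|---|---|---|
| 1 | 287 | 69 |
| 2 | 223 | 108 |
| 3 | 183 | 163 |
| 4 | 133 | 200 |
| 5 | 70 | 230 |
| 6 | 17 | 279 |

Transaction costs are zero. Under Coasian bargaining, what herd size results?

3

Bargaining reaches the level where marginal profit last exceeds marginal odour cost.
That holds through level 3 (183 ≥ 163) but not at 4 (133 < 200).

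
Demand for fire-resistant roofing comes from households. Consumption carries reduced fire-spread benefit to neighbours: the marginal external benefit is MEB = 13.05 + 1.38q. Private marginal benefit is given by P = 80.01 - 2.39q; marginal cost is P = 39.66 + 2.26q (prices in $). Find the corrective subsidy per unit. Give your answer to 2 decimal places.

subsidy = $35.59 per unit

Social marginal benefit = demand + MEB = 93.06 - 1.01q.
Set SMB = MC: 93.06 - 1.01q = 39.66 + 2.26q → q* = 16.3303.
The Pigouvian subsidy equals MEB at q*: 13.05 + 1.38×16.3303 = 35.5858.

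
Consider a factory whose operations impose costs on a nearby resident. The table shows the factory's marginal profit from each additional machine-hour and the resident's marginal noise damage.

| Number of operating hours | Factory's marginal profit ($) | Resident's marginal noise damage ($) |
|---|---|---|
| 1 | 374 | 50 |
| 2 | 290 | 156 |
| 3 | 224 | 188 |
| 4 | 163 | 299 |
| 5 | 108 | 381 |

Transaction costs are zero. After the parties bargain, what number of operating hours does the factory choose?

Bargaining reaches the level where marginal profit last exceeds marginal noise damage.
That holds through level 3 (224 ≥ 188) but not at 4 (163 < 299).

3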